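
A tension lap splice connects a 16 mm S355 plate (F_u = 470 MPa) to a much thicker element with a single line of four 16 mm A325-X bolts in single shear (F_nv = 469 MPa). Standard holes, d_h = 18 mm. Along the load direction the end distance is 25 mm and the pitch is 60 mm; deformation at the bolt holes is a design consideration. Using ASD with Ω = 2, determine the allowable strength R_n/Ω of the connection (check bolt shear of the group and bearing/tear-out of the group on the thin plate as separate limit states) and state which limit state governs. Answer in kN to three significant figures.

189 kN (bolt shear governs)

Bolt shear: A_b = π·16²/4 = 201.1 mm²; R_n = 469 × 201.1 × 4 × 1 / 1000 = 377.2 kN → 377.2 / 2 = 189 kN.
Bearing (1.2 l_c t F_u ≤ 2.4 d t F_u): upper limit = 2.4·16·16·470 / 1000 = 288.8 kN.
  Edge l_c = 25 − 18/2 = 16 → r_n = 144.4 kN; interior l_c = 60 − 18 = 42 → r_n = 288.8 kN.
  R_n,bearing = 1·144.4 + 3·288.8 = 1011 kN → 1011 / 2 = 505 kN.
Bolt shear governs: 189 kN.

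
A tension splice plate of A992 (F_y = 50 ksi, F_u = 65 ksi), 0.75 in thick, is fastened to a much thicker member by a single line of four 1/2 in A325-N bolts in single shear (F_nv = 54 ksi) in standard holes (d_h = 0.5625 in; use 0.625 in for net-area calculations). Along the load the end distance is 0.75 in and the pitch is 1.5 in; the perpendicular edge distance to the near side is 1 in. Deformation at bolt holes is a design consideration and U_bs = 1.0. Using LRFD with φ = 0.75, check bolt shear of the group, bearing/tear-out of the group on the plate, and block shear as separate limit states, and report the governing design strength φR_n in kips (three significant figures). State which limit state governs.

31.8 kips (bolt shear governs)

Bolt shear: A_b = π·0.5²/4 = 0.1963 in²; R_n = 54 × 0.1963 × 4 × 1 = 42.41 kips → 0.75 × 42.41 = 31.8 kips.
Bearing: edge l_c = 0.4688, r_n = 27.42 kips; interior l_c = 0.9375, r_n = 54.84 kips; R_n = 27.42 + 3·54.84 = 192 kips → 144 kips.
Block shear: A_gv = 3.938, A_nv = 2.297, A_nt = 0.5156 in²; R_n = min(0.6F_uA_nv, 0.6F_yA_gv) + U_bs·F_u·A_nt = 123.1 kips → 92.3 kips.
Bolt shear governs: 31.8 kips.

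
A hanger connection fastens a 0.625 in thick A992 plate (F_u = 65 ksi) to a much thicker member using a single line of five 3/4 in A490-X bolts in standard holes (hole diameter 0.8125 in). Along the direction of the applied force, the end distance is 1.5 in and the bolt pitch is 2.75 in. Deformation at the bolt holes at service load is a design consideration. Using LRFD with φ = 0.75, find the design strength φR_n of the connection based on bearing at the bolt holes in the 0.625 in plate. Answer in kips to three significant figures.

259 kips

Per bolt r_n = 1.2 l_c t F_u ≤ 2.4 d t F_u; upper limit = 2.4 × 0.75 × 0.625 × 65 = 73.12 kips.
Edge bolt: l_c = 1.5 − 0.8125/2 = 1.094 in → 1.2 × 1.094 × 0.625 × 65 = 53.32 → r_n = 53.32 kips.
Interior bolts: l_c = 2.75 − 0.8125 = 1.938 in → 1.2 × 1.938 × 0.625 × 65 = 94.45 → r_n = 73.12 kips.
R_n = 1 × 53.32 + 4 × 73.12 = 345.8 kips.
Design strength φR_n = 0.75 × 345.8 = 259 kips.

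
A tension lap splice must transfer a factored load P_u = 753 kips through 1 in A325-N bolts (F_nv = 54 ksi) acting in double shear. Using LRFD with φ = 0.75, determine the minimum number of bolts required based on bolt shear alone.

A_b = π·1²/4 = 0.7854 in².
Per-bolt design strength φR_n = 0.75 × 54 × 0.7854 × 2 = 63.62 kips.
n ≥ 753 / 63.62 = 11.84 → use 12 bolts.

12 bolts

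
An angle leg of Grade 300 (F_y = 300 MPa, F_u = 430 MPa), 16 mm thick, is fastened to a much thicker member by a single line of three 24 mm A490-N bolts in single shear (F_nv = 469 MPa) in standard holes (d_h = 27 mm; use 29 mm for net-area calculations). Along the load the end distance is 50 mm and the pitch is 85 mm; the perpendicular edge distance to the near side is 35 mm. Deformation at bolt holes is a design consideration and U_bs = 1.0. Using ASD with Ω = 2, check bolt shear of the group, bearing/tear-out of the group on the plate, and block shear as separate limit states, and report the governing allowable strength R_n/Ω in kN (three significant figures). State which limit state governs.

Bolt shear: A_b = π·24²/4 = 452.4 mm²; R_n = 469 × 452.4 × 3 × 1 / 1000 = 636.5 kN → 636.5 / 2 = 318 kN.
Bearing: edge l_c = 36.5, r_n = 301.3 kN; interior l_c = 58, r_n = 396.3 kN; R_n = 301.3 + 2·396.3 = 1094 kN → 547 kN.
Block shear: A_gv = 3520, A_nv = 2360, A_nt = 328 mm²; R_n = min(0.6F_uA_nv, 0.6F_yA_gv) + U_bs·F_u·A_nt = 749.9 kN → 375 kN.
Bolt shear governs: 318 kN.

318 kN (bolt shear governs)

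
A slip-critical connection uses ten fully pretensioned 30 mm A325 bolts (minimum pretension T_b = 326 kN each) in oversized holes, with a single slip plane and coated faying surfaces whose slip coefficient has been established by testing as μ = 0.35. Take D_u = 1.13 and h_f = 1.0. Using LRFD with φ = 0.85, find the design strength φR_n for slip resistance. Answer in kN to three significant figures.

1100 kN

R_n = μ · D_u · h_f · T_b · n_s · n_b = 0.35 × 1.13 × 1.0 × 326 × 1 × 10 = 1289 kN.
Design strength φR_n = 0.85 × 1289 = 1100 kN.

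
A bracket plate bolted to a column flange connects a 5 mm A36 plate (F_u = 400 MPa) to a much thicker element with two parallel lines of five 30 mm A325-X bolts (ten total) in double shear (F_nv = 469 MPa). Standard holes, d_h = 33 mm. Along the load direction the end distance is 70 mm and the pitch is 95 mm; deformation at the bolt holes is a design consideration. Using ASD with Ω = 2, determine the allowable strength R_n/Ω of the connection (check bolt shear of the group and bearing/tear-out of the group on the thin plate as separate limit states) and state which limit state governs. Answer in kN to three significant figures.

704 kN (bearing governs)

Bolt shear: A_b = π·30²/4 = 706.9 mm²; R_n = 469 × 706.9 × 10 × 2 / 1000 = 6630 kN → 6630 / 2 = 3320 kN.
Bearing (1.2 l_c t F_u ≤ 2.4 d t F_u): upper limit = 2.4·30·5·400 / 1000 = 144 kN.
  Edge l_c = 70 − 33/2 = 53.5 → r_n = 128.4 kN; interior l_c = 95 − 33 = 62 → r_n = 144 kN.
  R_n,bearing = 2·128.4 + 8·144 = 1409 kN → 1409 / 2 = 704 kN.
Bearing governs: 704 kN.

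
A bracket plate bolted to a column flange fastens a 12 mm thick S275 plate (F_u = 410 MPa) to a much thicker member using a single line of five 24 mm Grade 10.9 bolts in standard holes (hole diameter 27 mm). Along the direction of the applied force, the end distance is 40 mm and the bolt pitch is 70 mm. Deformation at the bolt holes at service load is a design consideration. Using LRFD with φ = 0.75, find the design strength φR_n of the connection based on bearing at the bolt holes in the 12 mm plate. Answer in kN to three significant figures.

879 kN

Per bolt r_n = 1.2 l_c t F_u ≤ 2.4 d t F_u; upper limit = 2.4 × 24 × 12 × 410 / 1000 = 283.4 kN.
Edge bolt: l_c = 40 − 27/2 = 26.5 mm → 1.2 × 26.5 × 12 × 410 / 1000 = 156.5 → r_n = 156.5 kN.
Interior bolts: l_c = 70 − 27 = 43 mm → 1.2 × 43 × 12 × 410 / 1000 = 253.9 → r_n = 253.9 kN.
R_n = 1 × 156.5 + 4 × 253.9 = 1172 kN.
Design strength φR_n = 0.75 × 1172 = 879 kN.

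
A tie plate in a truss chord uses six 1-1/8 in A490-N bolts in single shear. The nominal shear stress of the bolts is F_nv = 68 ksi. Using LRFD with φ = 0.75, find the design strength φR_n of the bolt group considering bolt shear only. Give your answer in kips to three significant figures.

304 kips

A_b = π × 1.125² / 4 = 0.994 in².
R_n = F_nv · A_b · n · n_s = 68 × 0.994 × 6 × 1 = 405.6 kips.
Design strength φR_n = 0.75 × 405.6 = 304 kips.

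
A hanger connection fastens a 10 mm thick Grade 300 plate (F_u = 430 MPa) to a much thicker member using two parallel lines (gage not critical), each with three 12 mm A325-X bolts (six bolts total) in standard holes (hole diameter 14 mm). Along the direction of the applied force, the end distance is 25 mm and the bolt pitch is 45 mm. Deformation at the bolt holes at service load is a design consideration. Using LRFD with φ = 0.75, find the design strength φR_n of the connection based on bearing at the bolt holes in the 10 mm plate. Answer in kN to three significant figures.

511 kN

Per bolt r_n = 1.2 l_c t F_u ≤ 2.4 d t F_u; upper limit = 2.4 × 12 × 10 × 430 / 1000 = 123.8 kN.
Edge bolt: l_c = 25 − 14/2 = 18 mm → 1.2 × 18 × 10 × 430 / 1000 = 92.88 → r_n = 92.88 kN.
Interior bolts: l_c = 45 − 14 = 31 mm → 1.2 × 31 × 10 × 430 / 1000 = 160 → r_n = 123.8 kN.
R_n = 2 × 92.88 + 4 × 123.8 = 681.1 kN.
Design strength φR_n = 0.75 × 681.1 = 511 kN.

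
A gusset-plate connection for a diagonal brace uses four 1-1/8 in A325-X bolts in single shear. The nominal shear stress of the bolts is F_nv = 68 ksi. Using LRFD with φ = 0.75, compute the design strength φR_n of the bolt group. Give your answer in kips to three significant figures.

203 kips

A_b = π × 1.125² / 4 = 0.994 in².
R_n = F_nv · A_b · n · n_s = 68 × 0.994 × 4 × 1 = 270.4 kips.
Design strength φR_n = 0.75 × 270.4 = 203 kips.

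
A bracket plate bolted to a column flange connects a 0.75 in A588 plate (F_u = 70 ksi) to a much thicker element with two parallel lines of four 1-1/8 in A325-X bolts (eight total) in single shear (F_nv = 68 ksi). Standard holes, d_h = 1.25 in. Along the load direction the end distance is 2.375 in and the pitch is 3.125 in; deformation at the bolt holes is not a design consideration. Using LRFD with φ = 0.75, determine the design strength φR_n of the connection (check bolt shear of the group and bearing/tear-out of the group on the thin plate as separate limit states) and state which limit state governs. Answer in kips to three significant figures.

Bolt shear: A_b = π·1.125²/4 = 0.994 in²; R_n = 68 × 0.994 × 8 × 1 = 540.7 kips → 0.75 × 540.7 = 406 kips.
Bearing (1.5 l_c t F_u ≤ 3.0 d t F_u): upper limit = 3.0·1.125·0.75·70 = 177.2 kips.
  Edge l_c = 2.375 − 1.25/2 = 1.75 → r_n = 137.8 kips; interior l_c = 3.125 − 1.25 = 1.875 → r_n = 147.7 kips.
  R_n,bearing = 2·137.8 + 6·147.7 = 1162 kips → 0.75 × 1162 = 871 kips.
Bolt shear governs: 406 kips.

406 kips (bolt shear governs)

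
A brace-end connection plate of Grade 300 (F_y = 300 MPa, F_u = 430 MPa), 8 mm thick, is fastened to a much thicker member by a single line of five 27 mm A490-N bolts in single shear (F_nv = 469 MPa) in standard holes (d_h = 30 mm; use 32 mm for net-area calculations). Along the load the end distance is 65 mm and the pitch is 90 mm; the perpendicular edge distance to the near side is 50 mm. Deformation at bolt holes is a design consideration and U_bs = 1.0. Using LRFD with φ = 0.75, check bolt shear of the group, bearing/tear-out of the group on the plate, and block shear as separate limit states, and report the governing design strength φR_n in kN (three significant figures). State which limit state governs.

523 kN (block shear governs)

Bolt shear: A_b = π·27²/4 = 572.6 mm²; R_n = 469 × 572.6 × 5 × 1 / 1000 = 1343 kN → 0.75 × 1343 = 1010 kN.
Bearing: edge l_c = 50, r_n = 206.4 kN; interior l_c = 60, r_n = 222.9 kN; R_n = 206.4 + 4·222.9 = 1098 kN → 824 kN.
Block shear: A_gv = 3400, A_nv = 2248, A_nt = 272 mm²; R_n = min(0.6F_uA_nv, 0.6F_yA_gv) + U_bs·F_u·A_nt = 696.9 kN → 523 kN.
Block shear governs: 523 kN.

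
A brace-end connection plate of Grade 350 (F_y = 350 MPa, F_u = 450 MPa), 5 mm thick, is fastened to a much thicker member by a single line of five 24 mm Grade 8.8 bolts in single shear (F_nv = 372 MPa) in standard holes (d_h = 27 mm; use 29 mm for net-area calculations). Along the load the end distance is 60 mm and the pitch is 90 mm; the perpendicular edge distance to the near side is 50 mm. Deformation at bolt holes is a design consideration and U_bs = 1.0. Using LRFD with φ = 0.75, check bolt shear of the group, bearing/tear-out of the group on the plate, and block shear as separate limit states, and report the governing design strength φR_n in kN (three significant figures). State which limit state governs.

353 kN (block shear governs)

Bolt shear: A_b = π·24²/4 = 452.4 mm²; R_n = 372 × 452.4 × 5 × 1 / 1000 = 841.4 kN → 0.75 × 841.4 = 631 kN.
Bearing: edge l_c = 46.5, r_n = 125.5 kN; interior l_c = 63, r_n = 129.6 kN; R_n = 125.5 + 4·129.6 = 643.9 kN → 483 kN.
Block shear: A_gv = 2100, A_nv = 1448, A_nt = 177.5 mm²; R_n = min(0.6F_uA_nv, 0.6F_yA_gv) + U_bs·F_u·A_nt = 470.7 kN → 353 kN.
Block shear governs: 353 kN.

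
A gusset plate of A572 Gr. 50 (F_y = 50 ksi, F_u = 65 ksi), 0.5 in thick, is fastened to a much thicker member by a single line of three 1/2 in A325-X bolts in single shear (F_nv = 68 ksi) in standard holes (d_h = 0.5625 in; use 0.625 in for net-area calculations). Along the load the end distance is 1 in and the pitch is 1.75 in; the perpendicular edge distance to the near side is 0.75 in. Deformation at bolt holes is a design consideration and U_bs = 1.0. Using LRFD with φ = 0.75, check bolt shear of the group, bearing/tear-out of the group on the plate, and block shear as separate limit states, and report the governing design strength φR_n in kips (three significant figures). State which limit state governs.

30 kips (bolt shear governs)

Bolt shear: A_b = π·0.5²/4 = 0.1963 in²; R_n = 68 × 0.1963 × 3 × 1 = 40.06 kips → 0.75 × 40.06 = 30 kips.
Bearing: edge l_c = 0.7188, r_n = 28.03 kips; interior l_c = 1.188, r_n = 39 kips; R_n = 28.03 + 2·39 = 106 kips → 79.5 kips.
Block shear: A_gv = 2.25, A_nv = 1.469, A_nt = 0.2188 in²; R_n = min(0.6F_uA_nv, 0.6F_yA_gv) + U_bs·F_u·A_nt = 71.5 kips → 53.6 kips.
Bolt shear governs: 30 kips.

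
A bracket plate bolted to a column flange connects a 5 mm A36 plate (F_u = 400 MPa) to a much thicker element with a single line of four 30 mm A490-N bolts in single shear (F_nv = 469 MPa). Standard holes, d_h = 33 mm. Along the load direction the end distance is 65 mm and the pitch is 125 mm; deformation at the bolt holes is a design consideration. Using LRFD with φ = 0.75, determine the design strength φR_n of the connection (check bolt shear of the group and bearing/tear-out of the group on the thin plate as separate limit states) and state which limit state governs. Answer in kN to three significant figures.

Bolt shear: A_b = π·30²/4 = 706.9 mm²; R_n = 469 × 706.9 × 4 × 1 / 1000 = 1326 kN → 0.75 × 1326 = 995 kN.
Bearing (1.2 l_c t F_u ≤ 2.4 d t F_u): upper limit = 2.4·30·5·400 / 1000 = 144 kN.
  Edge l_c = 65 − 33/2 = 48.5 → r_n = 116.4 kN; interior l_c = 125 − 33 = 92 → r_n = 144 kN.
  R_n,bearing = 1·116.4 + 3·144 = 548.4 kN → 0.75 × 548.4 = 411 kN.
Bearing governs: 411 kN.

411 kN (bearing governs)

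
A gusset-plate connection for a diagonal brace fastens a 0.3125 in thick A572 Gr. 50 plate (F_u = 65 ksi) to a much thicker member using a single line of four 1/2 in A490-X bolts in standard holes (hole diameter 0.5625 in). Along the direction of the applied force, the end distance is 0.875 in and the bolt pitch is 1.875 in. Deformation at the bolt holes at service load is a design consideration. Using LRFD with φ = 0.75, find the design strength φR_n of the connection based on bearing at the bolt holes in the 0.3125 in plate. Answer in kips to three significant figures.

Per bolt r_n = 1.2 l_c t F_u ≤ 2.4 d t F_u; upper limit = 2.4 × 0.5 × 0.3125 × 65 = 24.38 kips.
Edge bolt: l_c = 0.875 − 0.5625/2 = 0.5938 in → 1.2 × 0.5938 × 0.3125 × 65 = 14.47 → r_n = 14.47 kips.
Interior bolts: l_c = 1.875 − 0.5625 = 1.312 in → 1.2 × 1.312 × 0.3125 × 65 = 31.99 → r_n = 24.38 kips.
R_n = 1 × 14.47 + 3 × 24.38 = 87.6 kips.
Design strength φR_n = 0.75 × 87.6 = 65.7 kips.

65.7 kips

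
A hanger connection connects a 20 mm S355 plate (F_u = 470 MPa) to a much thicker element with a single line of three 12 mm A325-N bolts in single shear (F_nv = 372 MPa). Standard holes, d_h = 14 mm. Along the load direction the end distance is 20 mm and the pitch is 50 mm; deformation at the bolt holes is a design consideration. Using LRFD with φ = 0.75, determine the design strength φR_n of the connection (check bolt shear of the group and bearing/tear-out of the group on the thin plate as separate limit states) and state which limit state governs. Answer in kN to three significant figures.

94.7 kN (bolt shear governs)

Bolt shear: A_b = π·12²/4 = 113.1 mm²; R_n = 372 × 113.1 × 3 × 1 / 1000 = 126.2 kN → 0.75 × 126.2 = 94.7 kN.
Bearing (1.2 l_c t F_u ≤ 2.4 d t F_u): upper limit = 2.4·12·20·470 / 1000 = 270.7 kN.
  Edge l_c = 20 − 14/2 = 13 → r_n = 146.6 kN; interior l_c = 50 − 14 = 36 → r_n = 270.7 kN.
  R_n,bearing = 1·146.6 + 2·270.7 = 688.1 kN → 0.75 × 688.1 = 516 kN.
Bolt shear governs: 94.7 kN.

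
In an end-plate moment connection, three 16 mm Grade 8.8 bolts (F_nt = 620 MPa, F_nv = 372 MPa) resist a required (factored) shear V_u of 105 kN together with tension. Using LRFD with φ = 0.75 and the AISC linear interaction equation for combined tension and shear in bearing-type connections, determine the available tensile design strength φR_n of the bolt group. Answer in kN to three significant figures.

A_b = π·16²/4 = 201.1 mm²; f_rv = 105 × 1000 / (3 × 201.1) = 174.1 MPa.
F'_nt = 1.3 F_nt − (F_nt / φF_nv) f_rv = 1.3·620 − (620/(0.75·372))·174.1 = 419.2 MPa, capped at F_nt → F'_nt = 419.2 MPa.
R_n = F'_nt · A_b · n = 419.2 × 201.1 × 3 / 1000 = 252.8 kN.
Design strength φR_n = 0.75 × 252.8 = 190 kN.

190 kN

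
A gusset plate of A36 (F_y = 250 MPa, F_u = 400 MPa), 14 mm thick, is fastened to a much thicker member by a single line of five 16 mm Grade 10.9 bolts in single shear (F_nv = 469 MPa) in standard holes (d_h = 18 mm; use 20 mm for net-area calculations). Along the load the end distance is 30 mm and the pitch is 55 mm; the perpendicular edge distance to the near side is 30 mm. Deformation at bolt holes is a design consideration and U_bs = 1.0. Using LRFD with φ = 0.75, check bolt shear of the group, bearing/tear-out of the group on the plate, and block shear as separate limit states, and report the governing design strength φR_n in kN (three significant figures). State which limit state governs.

354 kN (bolt shear governs)

Bolt shear: A_b = π·16²/4 = 201.1 mm²; R_n = 469 × 201.1 × 5 × 1 / 1000 = 471.5 kN → 0.75 × 471.5 = 354 kN.
Bearing: edge l_c = 21, r_n = 141.1 kN; interior l_c = 37, r_n = 215 kN; R_n = 141.1 + 4·215 = 1001 kN → 751 kN.
Block shear: A_gv = 3500, A_nv = 2240, A_nt = 280 mm²; R_n = min(0.6F_uA_nv, 0.6F_yA_gv) + U_bs·F_u·A_nt = 637 kN → 478 kN.
Bolt shear governs: 354 kN.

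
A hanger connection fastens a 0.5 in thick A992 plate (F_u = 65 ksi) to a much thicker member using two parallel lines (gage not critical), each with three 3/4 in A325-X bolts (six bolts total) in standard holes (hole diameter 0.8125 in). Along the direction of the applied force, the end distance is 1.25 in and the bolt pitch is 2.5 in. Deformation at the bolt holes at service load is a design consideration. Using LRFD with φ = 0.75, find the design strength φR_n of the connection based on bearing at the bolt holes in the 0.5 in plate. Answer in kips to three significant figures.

Per bolt r_n = 1.2 l_c t F_u ≤ 2.4 d t F_u; upper limit = 2.4 × 0.75 × 0.5 × 65 = 58.5 kips.
Edge bolt: l_c = 1.25 − 0.8125/2 = 0.8438 in → 1.2 × 0.8438 × 0.5 × 65 = 32.91 → r_n = 32.91 kips.
Interior bolts: l_c = 2.5 − 0.8125 = 1.688 in → 1.2 × 1.688 × 0.5 × 65 = 65.81 → r_n = 58.5 kips.
R_n = 2 × 32.91 + 4 × 58.5 = 299.8 kips.
Design strength φR_n = 0.75 × 299.8 = 225 kips.

225 kips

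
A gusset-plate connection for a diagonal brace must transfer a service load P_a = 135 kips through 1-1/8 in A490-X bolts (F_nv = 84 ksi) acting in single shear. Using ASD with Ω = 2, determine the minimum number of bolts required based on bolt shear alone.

A_b = π·1.125²/4 = 0.994 in².
Per-bolt allowable strength R_n/Ω = 84 × 0.994 × 1 / 2 = 41.75 kips.
n ≥ 135 / 41.75 = 3.234 → use 4 bolts.

4 bolts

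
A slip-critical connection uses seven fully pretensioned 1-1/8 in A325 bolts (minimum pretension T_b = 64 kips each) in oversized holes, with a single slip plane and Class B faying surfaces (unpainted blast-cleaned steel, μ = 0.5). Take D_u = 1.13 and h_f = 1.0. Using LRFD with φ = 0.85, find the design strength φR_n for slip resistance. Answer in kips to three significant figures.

R_n = μ · D_u · h_f · T_b · n_s · n_b = 0.5 × 1.13 × 1.0 × 64 × 1 × 7 = 253.1 kips.
Design strength φR_n = 0.85 × 253.1 = 215 kips.

215 kips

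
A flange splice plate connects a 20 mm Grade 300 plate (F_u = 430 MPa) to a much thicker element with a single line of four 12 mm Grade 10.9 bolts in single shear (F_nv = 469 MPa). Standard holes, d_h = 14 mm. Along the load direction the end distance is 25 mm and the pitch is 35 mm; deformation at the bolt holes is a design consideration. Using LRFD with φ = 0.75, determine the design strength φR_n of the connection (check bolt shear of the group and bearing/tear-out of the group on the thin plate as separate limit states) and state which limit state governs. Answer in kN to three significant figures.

Bolt shear: A_b = π·12²/4 = 113.1 mm²; R_n = 469 × 113.1 × 4 × 1 / 1000 = 212.2 kN → 0.75 × 212.2 = 159 kN.
Bearing (1.2 l_c t F_u ≤ 2.4 d t F_u): upper limit = 2.4·12·20·430 / 1000 = 247.7 kN.
  Edge l_c = 25 − 14/2 = 18 → r_n = 185.8 kN; interior l_c = 35 − 14 = 21 → r_n = 216.7 kN.
  R_n,bearing = 1·185.8 + 3·216.7 = 835.9 kN → 0.75 × 835.9 = 627 kN.
Bolt shear governs: 159 kN.

159 kN (bolt shear governs)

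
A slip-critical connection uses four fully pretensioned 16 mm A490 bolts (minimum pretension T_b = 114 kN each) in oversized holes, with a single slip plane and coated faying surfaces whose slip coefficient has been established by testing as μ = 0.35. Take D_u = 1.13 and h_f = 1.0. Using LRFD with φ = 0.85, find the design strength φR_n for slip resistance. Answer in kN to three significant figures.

R_n = μ · D_u · h_f · T_b · n_s · n_b = 0.35 × 1.13 × 1.0 × 114 × 1 × 4 = 180.3 kN.
Design strength φR_n = 0.85 × 180.3 = 153 kN.

153 kN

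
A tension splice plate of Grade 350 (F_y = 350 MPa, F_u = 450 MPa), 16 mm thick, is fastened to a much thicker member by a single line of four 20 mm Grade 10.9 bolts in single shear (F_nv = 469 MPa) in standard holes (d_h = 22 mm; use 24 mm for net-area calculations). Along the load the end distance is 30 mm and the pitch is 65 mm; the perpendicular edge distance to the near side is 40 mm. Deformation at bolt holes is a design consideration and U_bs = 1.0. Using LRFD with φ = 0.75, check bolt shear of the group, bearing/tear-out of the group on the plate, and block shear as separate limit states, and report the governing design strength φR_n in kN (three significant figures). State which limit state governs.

442 kN (bolt shear governs)

Bolt shear: A_b = π·20²/4 = 314.2 mm²; R_n = 469 × 314.2 × 4 × 1 / 1000 = 589.4 kN → 0.75 × 589.4 = 442 kN.
Bearing: edge l_c = 19, r_n = 164.2 kN; interior l_c = 43, r_n = 345.6 kN; R_n = 164.2 + 3·345.6 = 1201 kN → 901 kN.
Block shear: A_gv = 3600, A_nv = 2256, A_nt = 448 mm²; R_n = min(0.6F_uA_nv, 0.6F_yA_gv) + U_bs·F_u·A_nt = 810.7 kN → 608 kN.
Bolt shear governs: 442 kN.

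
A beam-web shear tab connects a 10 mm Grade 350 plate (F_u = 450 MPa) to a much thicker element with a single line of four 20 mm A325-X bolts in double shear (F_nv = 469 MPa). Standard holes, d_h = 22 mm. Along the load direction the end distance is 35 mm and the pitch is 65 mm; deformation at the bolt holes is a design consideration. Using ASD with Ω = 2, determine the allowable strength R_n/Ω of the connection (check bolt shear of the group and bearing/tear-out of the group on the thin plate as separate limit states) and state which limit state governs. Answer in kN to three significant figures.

Bolt shear: A_b = π·20²/4 = 314.2 mm²; R_n = 469 × 314.2 × 4 × 2 / 1000 = 1179 kN → 1179 / 2 = 589 kN.
Bearing (1.2 l_c t F_u ≤ 2.4 d t F_u): upper limit = 2.4·20·10·450 / 1000 = 216 kN.
  Edge l_c = 35 − 22/2 = 24 → r_n = 129.6 kN; interior l_c = 65 − 22 = 43 → r_n = 216 kN.
  R_n,bearing = 1·129.6 + 3·216 = 777.6 kN → 777.6 / 2 = 389 kN.
Bearing governs: 389 kN.

389 kN (bearing governs)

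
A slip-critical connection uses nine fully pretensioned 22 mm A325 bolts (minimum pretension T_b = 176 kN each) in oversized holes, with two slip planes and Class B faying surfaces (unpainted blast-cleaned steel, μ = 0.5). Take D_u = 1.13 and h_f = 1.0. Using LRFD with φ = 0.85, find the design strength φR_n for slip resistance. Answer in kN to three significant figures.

R_n = μ · D_u · h_f · T_b · n_s · n_b = 0.5 × 1.13 × 1.0 × 176 × 2 × 9 = 1790 kN.
Design strength φR_n = 0.85 × 1790 = 1520 kN.

1520 kN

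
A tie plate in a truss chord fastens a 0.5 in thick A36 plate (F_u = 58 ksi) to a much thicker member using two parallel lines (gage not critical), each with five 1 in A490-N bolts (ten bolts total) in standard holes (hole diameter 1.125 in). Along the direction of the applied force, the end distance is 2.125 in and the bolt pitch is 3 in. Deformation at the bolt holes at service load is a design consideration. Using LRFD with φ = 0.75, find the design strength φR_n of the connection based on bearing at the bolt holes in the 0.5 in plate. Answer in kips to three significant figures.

Per bolt r_n = 1.2 l_c t F_u ≤ 2.4 d t F_u; upper limit = 2.4 × 1 × 0.5 × 58 = 69.6 kips.
Edge bolt: l_c = 2.125 − 1.125/2 = 1.562 in → 1.2 × 1.562 × 0.5 × 58 = 54.38 → r_n = 54.38 kips.
Interior bolts: l_c = 3 − 1.125 = 1.875 in → 1.2 × 1.875 × 0.5 × 58 = 65.25 → r_n = 65.25 kips.
R_n = 2 × 54.38 + 8 × 65.25 = 630.8 kips.
Design strength φR_n = 0.75 × 630.8 = 473 kips.

473 kips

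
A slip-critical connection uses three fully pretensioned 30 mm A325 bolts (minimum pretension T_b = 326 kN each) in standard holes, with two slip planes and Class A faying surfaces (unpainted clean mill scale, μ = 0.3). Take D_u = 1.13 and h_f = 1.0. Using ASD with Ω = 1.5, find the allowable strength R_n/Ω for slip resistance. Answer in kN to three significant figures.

R_n = μ · D_u · h_f · T_b · n_s · n_b = 0.3 × 1.13 × 1.0 × 326 × 2 × 3 = 663.1 kN.
Allowable strength R_n/Ω = 663.1 / 1.5 = 442 kN.

442 kN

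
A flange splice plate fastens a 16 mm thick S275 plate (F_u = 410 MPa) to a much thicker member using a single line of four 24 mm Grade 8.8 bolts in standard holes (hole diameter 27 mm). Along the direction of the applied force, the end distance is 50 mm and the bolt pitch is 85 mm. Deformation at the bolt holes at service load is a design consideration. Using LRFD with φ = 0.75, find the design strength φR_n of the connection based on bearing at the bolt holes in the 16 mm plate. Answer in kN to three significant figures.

Per bolt r_n = 1.2 l_c t F_u ≤ 2.4 d t F_u; upper limit = 2.4 × 24 × 16 × 410 / 1000 = 377.9 kN.
Edge bolt: l_c = 50 − 27/2 = 36.5 mm → 1.2 × 36.5 × 16 × 410 / 1000 = 287.3 → r_n = 287.3 kN.
Interior bolts: l_c = 85 − 27 = 58 mm → 1.2 × 58 × 16 × 410 / 1000 = 456.6 → r_n = 377.9 kN.
R_n = 1 × 287.3 + 3 × 377.9 = 1421 kN.
Design strength φR_n = 0.75 × 1421 = 1070 kN.

1070 kN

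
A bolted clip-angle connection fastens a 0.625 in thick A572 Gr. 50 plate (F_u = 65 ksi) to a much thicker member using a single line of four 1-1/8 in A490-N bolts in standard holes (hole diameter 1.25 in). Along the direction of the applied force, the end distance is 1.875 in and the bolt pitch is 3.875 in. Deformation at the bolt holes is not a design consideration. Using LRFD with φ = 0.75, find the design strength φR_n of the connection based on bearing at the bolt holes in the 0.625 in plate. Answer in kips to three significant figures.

366 kips

Per bolt r_n = 1.5 l_c t F_u ≤ 3.0 d t F_u; upper limit = 3.0 × 1.125 × 0.625 × 65 = 137.1 kips.
Edge bolt: l_c = 1.875 − 1.25/2 = 1.25 in → 1.5 × 1.25 × 0.625 × 65 = 76.17 → r_n = 76.17 kips.
Interior bolts: l_c = 3.875 − 1.25 = 2.625 in → 1.5 × 2.625 × 0.625 × 65 = 160 → r_n = 137.1 kips.
R_n = 1 × 76.17 + 3 × 137.1 = 487.5 kips.
Design strength φR_n = 0.75 × 487.5 = 366 kips.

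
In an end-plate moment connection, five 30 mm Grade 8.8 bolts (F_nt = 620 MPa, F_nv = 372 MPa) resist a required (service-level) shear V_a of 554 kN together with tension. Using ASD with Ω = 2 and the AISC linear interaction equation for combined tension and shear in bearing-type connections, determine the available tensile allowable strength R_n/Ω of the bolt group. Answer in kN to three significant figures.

501 kN

A_b = π·30²/4 = 706.9 mm²; f_rv = 554 × 1000 / (5 × 706.9) = 156.7 MPa.
F'_nt = 1.3 F_nt − (Ω F_nt / F_nv) f_rv = 1.3·620 − (2·620/372)·156.7 = 283.5 MPa, capped at F_nt → F'_nt = 283.5 MPa.
R_n = F'_nt · A_b · n = 283.5 × 706.9 × 5 / 1000 = 1002 kN.
Allowable strength R_n/Ω = 1002 / 2 = 501 kN.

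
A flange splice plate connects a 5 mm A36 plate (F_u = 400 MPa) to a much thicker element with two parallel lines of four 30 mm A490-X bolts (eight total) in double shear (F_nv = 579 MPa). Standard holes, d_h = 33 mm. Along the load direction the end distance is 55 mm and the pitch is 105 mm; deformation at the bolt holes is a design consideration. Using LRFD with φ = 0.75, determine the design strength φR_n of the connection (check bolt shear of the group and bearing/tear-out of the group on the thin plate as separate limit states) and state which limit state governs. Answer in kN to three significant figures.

Bolt shear: A_b = π·30²/4 = 706.9 mm²; R_n = 579 × 706.9 × 8 × 2 / 1000 = 6548 kN → 0.75 × 6548 = 4910 kN.
Bearing (1.2 l_c t F_u ≤ 2.4 d t F_u): upper limit = 2.4·30·5·400 / 1000 = 144 kN.
  Edge l_c = 55 − 33/2 = 38.5 → r_n = 92.4 kN; interior l_c = 105 − 33 = 72 → r_n = 144 kN.
  R_n,bearing = 2·92.4 + 6·144 = 1049 kN → 0.75 × 1049 = 787 kN.
Bearing governs: 787 kN.

787 kN (bearing governs)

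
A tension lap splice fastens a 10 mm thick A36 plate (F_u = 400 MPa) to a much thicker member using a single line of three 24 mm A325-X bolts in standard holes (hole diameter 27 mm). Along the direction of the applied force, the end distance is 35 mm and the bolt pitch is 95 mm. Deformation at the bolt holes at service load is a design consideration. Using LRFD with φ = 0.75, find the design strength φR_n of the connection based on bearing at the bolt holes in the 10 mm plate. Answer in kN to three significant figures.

Per bolt r_n = 1.2 l_c t F_u ≤ 2.4 d t F_u; upper limit = 2.4 × 24 × 10 × 400 / 1000 = 230.4 kN.
Edge bolt: l_c = 35 − 27/2 = 21.5 mm → 1.2 × 21.5 × 10 × 400 / 1000 = 103.2 → r_n = 103.2 kN.
Interior bolts: l_c = 95 − 27 = 68 mm → 1.2 × 68 × 10 × 400 / 1000 = 326.4 → r_n = 230.4 kN.
R_n = 1 × 103.2 + 2 × 230.4 = 564 kN.
Design strength φR_n = 0.75 × 564 = 423 kN.

423 kN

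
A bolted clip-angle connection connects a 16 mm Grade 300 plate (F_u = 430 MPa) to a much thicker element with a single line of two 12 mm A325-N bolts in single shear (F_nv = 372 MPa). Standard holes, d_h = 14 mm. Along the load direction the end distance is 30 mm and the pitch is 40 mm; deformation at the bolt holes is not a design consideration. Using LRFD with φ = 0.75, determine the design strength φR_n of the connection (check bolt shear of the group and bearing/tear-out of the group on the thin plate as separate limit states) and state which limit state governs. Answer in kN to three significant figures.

Bolt shear: A_b = π·12²/4 = 113.1 mm²; R_n = 372 × 113.1 × 2 × 1 / 1000 = 84.14 kN → 0.75 × 84.14 = 63.1 kN.
Bearing (1.5 l_c t F_u ≤ 3.0 d t F_u): upper limit = 3.0·12·16·430 / 1000 = 247.7 kN.
  Edge l_c = 30 − 14/2 = 23 → r_n = 237.4 kN; interior l_c = 40 − 14 = 26 → r_n = 247.7 kN.
  R_n,bearing = 1·237.4 + 1·247.7 = 485 kN → 0.75 × 485 = 364 kN.
Bolt shear governs: 63.1 kN.

63.1 kN (bolt shear governs)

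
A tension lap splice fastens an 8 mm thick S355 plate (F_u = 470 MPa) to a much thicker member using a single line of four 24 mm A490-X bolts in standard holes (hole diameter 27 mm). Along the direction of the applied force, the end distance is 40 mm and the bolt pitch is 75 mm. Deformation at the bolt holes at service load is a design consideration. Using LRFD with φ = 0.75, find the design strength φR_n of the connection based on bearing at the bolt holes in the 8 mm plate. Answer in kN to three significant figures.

577 kN

Per bolt r_n = 1.2 l_c t F_u ≤ 2.4 d t F_u; upper limit = 2.4 × 24 × 8 × 470 / 1000 = 216.6 kN.
Edge bolt: l_c = 40 − 27/2 = 26.5 mm → 1.2 × 26.5 × 8 × 470 / 1000 = 119.6 → r_n = 119.6 kN.
Interior bolts: l_c = 75 − 27 = 48 mm → 1.2 × 48 × 8 × 470 / 1000 = 216.6 → r_n = 216.6 kN.
R_n = 1 × 119.6 + 3 × 216.6 = 769.3 kN.
Design strength φR_n = 0.75 × 769.3 = 577 kN.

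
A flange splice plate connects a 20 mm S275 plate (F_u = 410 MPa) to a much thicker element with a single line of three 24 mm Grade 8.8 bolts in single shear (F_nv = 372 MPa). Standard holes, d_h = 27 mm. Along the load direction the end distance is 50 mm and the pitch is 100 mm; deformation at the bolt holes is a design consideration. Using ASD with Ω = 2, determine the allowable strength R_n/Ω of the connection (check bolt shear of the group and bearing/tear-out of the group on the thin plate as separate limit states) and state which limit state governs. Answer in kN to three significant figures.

252 kN (bolt shear governs)

Bolt shear: A_b = π·24²/4 = 452.4 mm²; R_n = 372 × 452.4 × 3 × 1 / 1000 = 504.9 kN → 504.9 / 2 = 252 kN.
Bearing (1.2 l_c t F_u ≤ 2.4 d t F_u): upper limit = 2.4·24·20·410 / 1000 = 472.3 kN.
  Edge l_c = 50 − 27/2 = 36.5 → r_n = 359.2 kN; interior l_c = 100 − 27 = 73 → r_n = 472.3 kN.
  R_n,bearing = 1·359.2 + 2·472.3 = 1304 kN → 1304 / 2 = 652 kN.
Bolt shear governs: 252 kN.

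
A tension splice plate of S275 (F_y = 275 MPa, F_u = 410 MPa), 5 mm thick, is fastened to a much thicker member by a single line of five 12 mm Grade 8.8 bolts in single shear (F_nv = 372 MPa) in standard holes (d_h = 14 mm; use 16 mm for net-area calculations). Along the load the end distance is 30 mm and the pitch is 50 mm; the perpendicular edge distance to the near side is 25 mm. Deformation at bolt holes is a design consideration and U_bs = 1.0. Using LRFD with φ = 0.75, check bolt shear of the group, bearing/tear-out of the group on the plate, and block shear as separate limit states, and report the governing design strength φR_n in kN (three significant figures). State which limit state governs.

Bolt shear: A_b = π·12²/4 = 113.1 mm²; R_n = 372 × 113.1 × 5 × 1 / 1000 = 210.4 kN → 0.75 × 210.4 = 158 kN.
Bearing: edge l_c = 23, r_n = 56.58 kN; interior l_c = 36, r_n = 59.04 kN; R_n = 56.58 + 4·59.04 = 292.7 kN → 220 kN.
Block shear: A_gv = 1150, A_nv = 790, A_nt = 85 mm²; R_n = min(0.6F_uA_nv, 0.6F_yA_gv) + U_bs·F_u·A_nt = 224.6 kN → 168 kN.
Bolt shear governs: 158 kN.

158 kN (bolt shear governs)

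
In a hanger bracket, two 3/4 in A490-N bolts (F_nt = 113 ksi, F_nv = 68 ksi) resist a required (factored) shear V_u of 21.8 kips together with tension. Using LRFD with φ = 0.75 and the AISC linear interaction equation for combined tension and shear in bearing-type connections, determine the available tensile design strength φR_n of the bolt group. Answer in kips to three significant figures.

61.1 kips

A_b = π·0.75²/4 = 0.4418 in²; f_rv = 21.8 / (2 × 0.4418) = 24.67 ksi.
F'_nt = 1.3 F_nt − (F_nt / φF_nv) f_rv = 1.3·113 − (113/(0.75·68))·24.67 = 92.23 ksi, capped at F_nt → F'_nt = 92.23 ksi.
R_n = F'_nt · A_b · n = 92.23 × 0.4418 × 2 = 81.49 kips.
Design strength φR_n = 0.75 × 81.49 = 61.1 kips.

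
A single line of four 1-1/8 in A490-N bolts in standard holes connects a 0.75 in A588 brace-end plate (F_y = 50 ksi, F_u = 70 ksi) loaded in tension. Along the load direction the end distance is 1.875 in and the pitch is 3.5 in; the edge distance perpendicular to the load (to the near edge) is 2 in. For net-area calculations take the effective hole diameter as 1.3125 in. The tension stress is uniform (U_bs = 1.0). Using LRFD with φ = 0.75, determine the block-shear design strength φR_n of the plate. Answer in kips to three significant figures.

237 kips

Shear plane L_v = 1.875 + 3·3.5 = 12.38 in; A_gv = 12.38 × 0.75 = 9.281 in².
A_nv = (12.38 − 3.5·1.3125) × 0.75 = 5.836 in².
A_nt = (2 − 0.5·1.3125) × 0.75 = 1.008 in².
0.6 F_u A_nv = 245.1 kips; 0.6 F_y A_gv = 278.4 kips → shear rupture governs the shear term.
R_n = 245.1 + 1.0 × 70 × 1.008 = 315.7 kips.
Design strength φR_n = 0.75 × 315.7 = 237 kips.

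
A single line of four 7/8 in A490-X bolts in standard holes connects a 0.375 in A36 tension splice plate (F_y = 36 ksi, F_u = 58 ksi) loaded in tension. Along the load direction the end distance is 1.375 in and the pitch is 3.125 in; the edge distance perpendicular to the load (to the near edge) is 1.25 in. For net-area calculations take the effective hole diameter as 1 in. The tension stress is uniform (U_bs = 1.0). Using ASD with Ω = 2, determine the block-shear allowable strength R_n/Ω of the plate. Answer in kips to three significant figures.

Shear plane L_v = 1.375 + 3·3.125 = 10.75 in; A_gv = 10.75 × 0.375 = 4.031 in².
A_nv = (10.75 − 3.5·1) × 0.375 = 2.719 in².
A_nt = (1.25 − 0.5·1) × 0.375 = 0.2812 in².
0.6 F_u A_nv = 94.61 kips; 0.6 F_y A_gv = 87.07 kips → shear yielding governs the shear term.
R_n = 87.07 + 1.0 × 58 × 0.2812 = 103.4 kips.
Allowable strength R_n/Ω = 103.4 / 2 = 51.7 kips.

51.7 kips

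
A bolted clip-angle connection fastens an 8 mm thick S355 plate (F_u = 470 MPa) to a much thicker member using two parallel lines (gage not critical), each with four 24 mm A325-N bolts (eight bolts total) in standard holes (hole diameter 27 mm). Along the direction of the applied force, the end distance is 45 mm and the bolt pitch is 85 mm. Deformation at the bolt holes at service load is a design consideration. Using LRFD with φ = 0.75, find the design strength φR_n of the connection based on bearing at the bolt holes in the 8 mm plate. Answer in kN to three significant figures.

Per bolt r_n = 1.2 l_c t F_u ≤ 2.4 d t F_u; upper limit = 2.4 × 24 × 8 × 470 / 1000 = 216.6 kN.
Edge bolt: l_c = 45 − 27/2 = 31.5 mm → 1.2 × 31.5 × 8 × 470 / 1000 = 142.1 → r_n = 142.1 kN.
Interior bolts: l_c = 85 − 27 = 58 mm → 1.2 × 58 × 8 × 470 / 1000 = 261.7 → r_n = 216.6 kN.
R_n = 2 × 142.1 + 6 × 216.6 = 1584 kN.
Design strength φR_n = 0.75 × 1584 = 1190 kN.

1190 kN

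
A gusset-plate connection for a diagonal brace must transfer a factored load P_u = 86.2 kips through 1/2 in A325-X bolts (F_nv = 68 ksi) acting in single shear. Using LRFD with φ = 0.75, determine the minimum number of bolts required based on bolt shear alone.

A_b = π·0.5²/4 = 0.1963 in².
Per-bolt design strength φR_n = 0.75 × 68 × 0.1963 × 1 = 10.01 kips.
n ≥ 86.2 / 10.01 = 8.608 → use 9 bolts.

9 bolts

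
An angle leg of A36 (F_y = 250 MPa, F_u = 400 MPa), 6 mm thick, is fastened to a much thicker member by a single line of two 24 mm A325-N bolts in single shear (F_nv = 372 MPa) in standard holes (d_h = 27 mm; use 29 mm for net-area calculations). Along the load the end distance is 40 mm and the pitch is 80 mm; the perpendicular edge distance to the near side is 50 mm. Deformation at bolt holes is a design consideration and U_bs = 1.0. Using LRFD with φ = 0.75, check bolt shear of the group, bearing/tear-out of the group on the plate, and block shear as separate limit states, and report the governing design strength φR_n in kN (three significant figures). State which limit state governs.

145 kN (block shear governs)

Bolt shear: A_b = π·24²/4 = 452.4 mm²; R_n = 372 × 452.4 × 2 × 1 / 1000 = 336.6 kN → 0.75 × 336.6 = 252 kN.
Bearing: edge l_c = 26.5, r_n = 76.32 kN; interior l_c = 53, r_n = 138.2 kN; R_n = 76.32 + 1·138.2 = 214.6 kN → 161 kN.
Block shear: A_gv = 720, A_nv = 459, A_nt = 213 mm²; R_n = min(0.6F_uA_nv, 0.6F_yA_gv) + U_bs·F_u·A_nt = 193.2 kN → 145 kN.
Block shear governs: 145 kN.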